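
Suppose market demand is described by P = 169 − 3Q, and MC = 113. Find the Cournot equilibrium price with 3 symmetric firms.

P = 127

Cournot with 3 identical firms: the symmetric best-response condition is 169 − 12q = 113. Each firm produces q = 14/3, total output Q = 14, price P = 127.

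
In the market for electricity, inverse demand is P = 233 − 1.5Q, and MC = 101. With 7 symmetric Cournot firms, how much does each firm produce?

With 7 symmetric Cournot firms, each firm's FOC gives 233 − 12q = 101, so q = 11, Q = 7·11 = 77, and P = 117.5.

q_i = 11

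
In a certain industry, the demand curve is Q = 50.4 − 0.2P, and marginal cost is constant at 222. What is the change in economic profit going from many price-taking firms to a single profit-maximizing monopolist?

π rises by 45

Inverting demand: P = 252 − 5Q.
Under competition P = MC = 222, so Q = (252 − 222)/5 = 6.
Profit = (222 − 222)·6 = 0.
Monopoly sets MR = MC: 252 − 10Q = 222 ⇒ Q = 3, P = 252 − 5·3 = 237.
Profit = (237 − 222)·3 = 45.
Change in economic profit: 45 − 0 = 45.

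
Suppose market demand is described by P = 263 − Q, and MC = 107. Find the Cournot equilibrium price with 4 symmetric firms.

With 4 symmetric Cournot firms, each firm's FOC gives 263 − 5q = 107, so q = 31.2, Q = 4·31.2 = 124.8, and P = 138.2.

P = 138.2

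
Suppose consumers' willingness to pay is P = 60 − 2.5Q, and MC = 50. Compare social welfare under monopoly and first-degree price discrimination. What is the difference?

The monopolist equates marginal revenue to marginal cost: 60 − 5Q = 50, so Q = 2. From demand, P = 55.
CS = ½·(60 − 55)·2 = 5; PS = (55 − 50)·2 = 10; TS = 15.
With perfect price discrimination, output is the efficient level Q = 4 (where demand meets MC), but every buyer pays their willingness to pay: CS = 0 and PS = total surplus.
TS = 20 (equal to competitive TS).
Change in social welfare: 20 − 15 = 5.

Social welfare rises by 5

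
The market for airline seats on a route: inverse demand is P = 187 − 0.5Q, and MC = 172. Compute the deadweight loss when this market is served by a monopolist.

DWL = 56.25

Competitive firms price at marginal cost: P = 172, giving Q = 30.
The monopolist equates marginal revenue to marginal cost: 187 − Q = 172, so Q = 15. From demand, P = 179.5.
DWL is the triangle between Q = 15 and Q = 30: ½·(30 − 15)·(179.5 − 172) = 56.25.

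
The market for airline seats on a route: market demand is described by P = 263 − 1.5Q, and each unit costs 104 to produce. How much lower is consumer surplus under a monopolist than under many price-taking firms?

Perfect competition: P = MC = 104, so 263 − 1.5Q = 104 and Q = 106.
CS = ½·(263 − 104)·106 = 8427.
Monopoly sets MR = MC: 263 − 3Q = 104 ⇒ Q = 53, P = 263 − 1.5·53 = 183.5.
CS = ½·(263 − 183.5)·53 = 2106.75.
Change in consumer surplus: 2106.75 − 8427 = −6320.25.

Consumer surplus falls by 6320.25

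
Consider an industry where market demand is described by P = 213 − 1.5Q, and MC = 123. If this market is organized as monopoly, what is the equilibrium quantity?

Q = 30

Monopoly sets MR = MC: 213 − 3Q = 123 ⇒ Q = 30, P = 213 − 1.5·30 = 168.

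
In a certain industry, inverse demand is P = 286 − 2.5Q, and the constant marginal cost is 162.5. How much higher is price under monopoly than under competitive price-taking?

Price rises by 61.75

Under competition P = MC = 162.5, so Q = (286 − 162.5)/2.5 = 49.4.
The monopolist equates marginal revenue to marginal cost: 286 − 5Q = 162.5, so Q = 24.7. From demand, P = 224.25.
Change in price: 224.25 − 162.5 = 61.75.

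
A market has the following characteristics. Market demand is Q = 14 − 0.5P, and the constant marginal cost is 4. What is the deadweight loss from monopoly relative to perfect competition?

DWL = 36

Inverting demand: P = 28 − 2Q.
Under competition P = MC = 4, so Q = (28 − 4)/2 = 12.
The monopolist equates marginal revenue to marginal cost: 28 − 4Q = 4, so Q = 6. From demand, P = 16.
DWL is the triangle between Q = 6 and Q = 12: ½·(12 − 6)·(16 − 4) = 36.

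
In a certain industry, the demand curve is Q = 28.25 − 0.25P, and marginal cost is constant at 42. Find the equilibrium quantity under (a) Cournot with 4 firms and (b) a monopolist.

Inverting demand: P = 113 − 4Q.
Cournot with 4 identical firms: the symmetric best-response condition is 113 − 20q = 42. Each firm produces q = 3.55, total output Q = 14.2, price P = 56.2.
Monopoly sets MR = MC: 113 − 8Q = 42 ⇒ Q = 8.875, P = 113 − 4·8.875 = 77.5.

Cournot: Q = 14.2; Monopoly: Q = 8.875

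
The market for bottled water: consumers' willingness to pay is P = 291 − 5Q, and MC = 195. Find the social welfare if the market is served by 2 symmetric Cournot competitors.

With 2 symmetric Cournot firms, each firm's FOC gives 291 − 15q = 195, so q = 6.4, Q = 2·6.4 = 12.8, and P = 227.
CS = ½·(291 − 227)·12.8 = 409.6; PS = (227 − 195)·12.8 = 409.6; TS = 819.2.

TS = 819.2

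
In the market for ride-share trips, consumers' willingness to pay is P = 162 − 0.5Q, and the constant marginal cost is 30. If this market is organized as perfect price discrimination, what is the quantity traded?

Q = 264

With perfect price discrimination, output is the efficient level Q = 264 (where demand meets MC), but every buyer pays their willingness to pay: CS = 0 and PS = total surplus.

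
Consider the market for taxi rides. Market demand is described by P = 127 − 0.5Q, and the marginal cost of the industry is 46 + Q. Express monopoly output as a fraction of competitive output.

Monopoly sets MR = MC: 127 − Q = 46 + Q ⇒ Q = 40.5, P = 127 − 0.5·40.5 = 106.75.
Under competition P = MC: 127 − 0.5Q = 46 + Q ⇒ Q = 54, P = 100.
Ratio Q_m/Q_c = 40.5/54 = 0.75.

Q_m/Q_c = 0.75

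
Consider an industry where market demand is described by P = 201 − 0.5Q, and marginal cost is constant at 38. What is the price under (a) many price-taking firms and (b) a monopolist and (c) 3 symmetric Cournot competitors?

Competition: P = 38; Monopoly: P = 119.5; Cournot: P = 78.75

Competitive firms price at marginal cost: P = 38, giving Q = 326.
Monopoly sets MR = MC: 201 − Q = 38 ⇒ Q = 163, P = 201 − 0.5·163 = 119.5.
With 3 symmetric Cournot firms, each firm's FOC gives 201 − 2q = 38, so q = 81.5, Q = 3·81.5 = 244.5, and P = 78.75.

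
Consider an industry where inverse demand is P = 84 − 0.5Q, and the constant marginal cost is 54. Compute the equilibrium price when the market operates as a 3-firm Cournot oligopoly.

Cournot with 3 identical firms: the symmetric best-response condition is 84 − 2q = 54. Each firm produces q = 15, total output Q = 45, price P = 61.5.

P = 61.5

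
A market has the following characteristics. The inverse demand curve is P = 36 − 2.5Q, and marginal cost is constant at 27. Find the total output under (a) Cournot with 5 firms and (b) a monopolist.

Cournot: Q = 3; Monopoly: Q = 1.8

With 5 symmetric Cournot firms, each firm's FOC gives 36 − 15q = 27, so q = 0.6, Q = 5·0.6 = 3, and P = 28.5.
Monopoly sets MR = MC: 36 − 5Q = 27 ⇒ Q = 1.8, P = 36 − 2.5·1.8 = 31.5.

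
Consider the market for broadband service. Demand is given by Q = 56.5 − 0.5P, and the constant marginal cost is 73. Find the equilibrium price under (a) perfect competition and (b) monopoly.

Competition: P = 73; Monopoly: P = 93

Inverting demand: P = 113 − 2Q.
Perfect competition: P = MC = 73, so 113 − 2Q = 73 and Q = 20.
The monopolist equates marginal revenue to marginal cost: 113 − 4Q = 73, so Q = 10. From demand, P = 93.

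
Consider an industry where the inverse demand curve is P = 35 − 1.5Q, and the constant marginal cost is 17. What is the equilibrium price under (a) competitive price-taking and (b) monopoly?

Competition: P = 17; Monopoly: P = 26

Competitive firms price at marginal cost: P = 17, giving Q = 12.
Monopoly sets MR = MC: 35 − 3Q = 17 ⇒ Q = 6, P = 35 − 1.5·6 = 26.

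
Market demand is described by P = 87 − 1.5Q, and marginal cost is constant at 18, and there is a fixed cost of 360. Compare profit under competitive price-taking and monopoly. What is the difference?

Profit rises by 793.5

Competitive firms price at marginal cost: P = 18, giving Q = 46.
Profit = (18 − 18)·46 − 360 = −360.
Monopoly sets MR = MC: 87 − 3Q = 18 ⇒ Q = 23, P = 87 − 1.5·23 = 52.5.
Profit = (52.5 − 18)·23 − 360 = 433.5.
Change in profit: 433.5 − −360 = 793.5.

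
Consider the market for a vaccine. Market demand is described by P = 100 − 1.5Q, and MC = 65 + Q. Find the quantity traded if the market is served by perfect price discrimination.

Q = 14

A perfectly discriminating monopolist sells every unit with P(Q) ≥ MC(Q), so output equals the competitive quantity Q = 14. Each buyer pays their reservation price, so CS = 0 and the firm captures all surplus.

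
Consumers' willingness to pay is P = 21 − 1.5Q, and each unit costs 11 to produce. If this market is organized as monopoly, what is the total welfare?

Monopoly sets MR = MC: 21 − 3Q = 11 ⇒ Q = 10/3, P = 21 − 1.5·10/3 = 16.
CS = ½·(21 − 16)·10/3 = 25/3; PS = (16 − 11)·10/3 = 50/3; TS = 25.

TS = 25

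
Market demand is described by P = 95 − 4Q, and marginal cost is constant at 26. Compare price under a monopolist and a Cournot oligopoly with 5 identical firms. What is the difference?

The monopolist equates marginal revenue to marginal cost: 95 − 8Q = 26, so Q = 8.625. From demand, P = 60.5.
In a 5-firm Cournot equilibrium, symmetry and the first-order condition give q = (95 − 26)/(24) = 2.875. So Q = 14.375 and P = 37.5.
Change in price: 37.5 − 60.5 = −23.

P falls by 23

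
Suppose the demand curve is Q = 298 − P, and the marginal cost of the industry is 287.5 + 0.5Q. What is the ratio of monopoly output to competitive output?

Q_m/Q_c = 0.6

Inverting demand: P = 298 − Q.
A monopolist chooses Q where MR = MC. MR = 298 − 2Q; setting this equal to 287.5 + 0.5Q gives Q = 4.2 and P = 293.8.
Competitive equilibrium sets price equal to marginal cost: 298 − Q = 287.5 + 0.5Q, so Q = 7 and P = 291.
Ratio Q_m/Q_c = 4.2/7 = 0.6.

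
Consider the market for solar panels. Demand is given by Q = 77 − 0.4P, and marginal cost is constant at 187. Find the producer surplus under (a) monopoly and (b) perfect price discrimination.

Inverting demand: P = 192.5 − 2.5Q.
The monopolist equates marginal revenue to marginal cost: 192.5 − 5Q = 187, so Q = 1.1. From demand, P = 189.75.
PS = (189.75 − 187)·1.1 = 3.025.
With perfect price discrimination, output is the efficient level Q = 2.2 (where demand meets MC), but every buyer pays their willingness to pay: CS = 0 and PS = total surplus.
PS = ½·(192.5 − 187)·2.2 = 6.05.

Monopoly: PS = 3.025; Perfect PD: PS = 6.05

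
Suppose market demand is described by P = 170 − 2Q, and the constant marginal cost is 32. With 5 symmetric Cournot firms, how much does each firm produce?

q_i = 11.5

In a 5-firm Cournot equilibrium, symmetry and the first-order condition give q = (170 − 32)/(12) = 11.5. So Q = 57.5 and P = 55.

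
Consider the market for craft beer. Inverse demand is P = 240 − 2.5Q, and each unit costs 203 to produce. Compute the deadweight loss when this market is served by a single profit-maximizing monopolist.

DWL = 68.45

Perfect competition: P = MC = 203, so 240 − 2.5Q = 203 and Q = 14.8.
The monopolist equates marginal revenue to marginal cost: 240 − 5Q = 203, so Q = 7.4. From demand, P = 221.5.
DWL is the triangle between Q = 7.4 and Q = 14.8: ½·(14.8 − 7.4)·(221.5 − 203) = 68.45.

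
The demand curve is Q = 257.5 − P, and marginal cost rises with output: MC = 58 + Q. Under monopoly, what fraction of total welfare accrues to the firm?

PS/TS = 0.75

Inverting demand: P = 257.5 − Q.
A monopolist chooses Q where MR = MC. MR = 257.5 − 2Q; setting this equal to 58 + Q gives Q = 66.5 and P = 191.
CS = ½·(257.5 − 191)·66.5 = 2211.125.
PS = P·Q − VC(Q) = 191·66.5 − (58·66.5 + ½·1·66.5²) = 6633.375.
Share captured = PS/TS = 6633.375/8844.5 = 0.75.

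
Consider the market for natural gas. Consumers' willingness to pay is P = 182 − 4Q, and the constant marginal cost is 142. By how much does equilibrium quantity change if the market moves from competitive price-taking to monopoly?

Under competition P = MC = 142, so Q = (182 − 142)/4 = 10.
Monopoly sets MR = MC: 182 − 8Q = 142 ⇒ Q = 5, P = 182 − 4·5 = 162.
Change in equilibrium quantity: 5 − 10 = −5.

Equilibrium quantity falls by 5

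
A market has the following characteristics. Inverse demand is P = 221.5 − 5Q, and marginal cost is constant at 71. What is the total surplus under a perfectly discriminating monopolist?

A perfectly discriminating monopolist sells every unit with P(Q) ≥ MC(Q), so output equals the competitive quantity Q = 30.1. Each buyer pays their reservation price, so CS = 0 and the firm captures all surplus.
TS = 2265.025 (equal to competitive TS).

TS = 2265.025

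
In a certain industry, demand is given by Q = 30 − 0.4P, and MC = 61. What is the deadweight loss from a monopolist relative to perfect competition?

DWL = 9.8

Inverting demand: P = 75 − 2.5Q.
Under competition P = MC = 61, so Q = (75 − 61)/2.5 = 5.6.
The monopolist equates marginal revenue to marginal cost: 75 − 5Q = 61, so Q = 2.8. From demand, P = 68.
DWL is the triangle between Q = 2.8 and Q = 5.6: ½·(5.6 − 2.8)·(68 − 61) = 9.8.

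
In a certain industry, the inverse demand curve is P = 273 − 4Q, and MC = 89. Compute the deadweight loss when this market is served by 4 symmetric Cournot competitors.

DWL = 169.28

Under competition P = MC = 89, so Q = (273 − 89)/4 = 46.
Cournot with 4 identical firms: the symmetric best-response condition is 273 − 20q = 89. Each firm produces q = 9.2, total output Q = 36.8, price P = 125.8.
DWL is the triangle between Q = 36.8 and Q = 46: ½·(46 − 36.8)·(125.8 − 89) = 169.28.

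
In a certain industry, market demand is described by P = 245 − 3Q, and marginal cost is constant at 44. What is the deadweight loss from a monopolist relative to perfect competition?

DWL = 1683.375

Under competition P = MC = 44, so Q = (245 − 44)/3 = 67.
Monopoly sets MR = MC: 245 − 6Q = 44 ⇒ Q = 33.5, P = 245 − 3·33.5 = 144.5.
DWL is the triangle between Q = 33.5 and Q = 67: ½·(67 − 33.5)·(144.5 − 44) = 1683.375.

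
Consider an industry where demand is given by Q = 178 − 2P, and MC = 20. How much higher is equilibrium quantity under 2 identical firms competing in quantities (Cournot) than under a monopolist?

Q rises by 23

Inverting demand: P = 89 − 0.5Q.
Monopoly sets MR = MC: 89 − Q = 20 ⇒ Q = 69, P = 89 − 0.5·69 = 54.5.
In a 2-firm Cournot equilibrium, symmetry and the first-order condition give q = (89 − 20)/(1.5) = 46. So Q = 92 and P = 43.
Change in equilibrium quantity: 92 − 69 = 23.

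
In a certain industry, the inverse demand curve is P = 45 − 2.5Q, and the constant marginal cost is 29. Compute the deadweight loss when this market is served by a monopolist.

DWL = 12.8

Under competition P = MC = 29, so Q = (45 − 29)/2.5 = 6.4.
Monopoly sets MR = MC: 45 − 5Q = 29 ⇒ Q = 3.2, P = 45 − 2.5·3.2 = 37.
DWL is the triangle between Q = 3.2 and Q = 6.4: ½·(6.4 − 3.2)·(37 − 29) = 12.8.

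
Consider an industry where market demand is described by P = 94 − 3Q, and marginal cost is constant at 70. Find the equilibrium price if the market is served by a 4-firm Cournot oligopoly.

Cournot with 4 identical firms: the symmetric best-response condition is 94 − 15q = 70. Each firm produces q = 1.6, total output Q = 6.4, price P = 74.8.

P = 74.8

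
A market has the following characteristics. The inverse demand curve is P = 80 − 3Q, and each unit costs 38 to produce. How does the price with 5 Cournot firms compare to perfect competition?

With 5 symmetric Cournot firms, each firm's FOC gives 80 − 18q = 38, so q = 7/3, Q = 5·7/3 = 35/3, and P = 45.
Perfect competition: P = MC = 38, so 80 − 3Q = 38 and Q = 14.

Cournot: P = 45; Competition: P = 38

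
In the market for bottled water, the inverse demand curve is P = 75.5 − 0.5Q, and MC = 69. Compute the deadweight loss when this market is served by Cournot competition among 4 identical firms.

DWL = 1.69

Perfect competition: P = MC = 69, so 75.5 − 0.5Q = 69 and Q = 13.
With 4 symmetric Cournot firms, each firm's FOC gives 75.5 − 2.5q = 69, so q = 2.6, Q = 4·2.6 = 10.4, and P = 70.3.
DWL is the triangle between Q = 10.4 and Q = 13: ½·(13 − 10.4)·(70.3 − 69) = 1.69.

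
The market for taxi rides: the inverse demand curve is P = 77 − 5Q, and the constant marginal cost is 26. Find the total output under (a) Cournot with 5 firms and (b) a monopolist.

Cournot with 5 identical firms: the symmetric best-response condition is 77 − 30q = 26. Each firm produces q = 1.7, total output Q = 8.5, price P = 34.5.
Monopoly sets MR = MC: 77 − 10Q = 26 ⇒ Q = 5.1, P = 77 − 5·5.1 = 51.5.

Cournot: Q = 8.5; Monopoly: Q = 5.1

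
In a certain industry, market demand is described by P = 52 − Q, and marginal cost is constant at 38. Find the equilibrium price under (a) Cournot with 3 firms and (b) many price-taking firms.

With 3 symmetric Cournot firms, each firm's FOC gives 52 − 4q = 38, so q = 3.5, Q = 3·3.5 = 10.5, and P = 41.5.
Under competition P = MC = 38, so Q = (52 − 38)/1 = 14.

Cournot: P = 41.5; Competition: P = 38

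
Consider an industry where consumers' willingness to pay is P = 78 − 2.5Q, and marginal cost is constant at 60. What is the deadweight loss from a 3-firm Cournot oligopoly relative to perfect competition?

Perfect competition: P = MC = 60, so 78 − 2.5Q = 60 and Q = 7.2.
With 3 symmetric Cournot firms, each firm's FOC gives 78 − 10q = 60, so q = 1.8, Q = 3·1.8 = 5.4, and P = 64.5.
DWL is the triangle between Q = 5.4 and Q = 7.2: ½·(7.2 − 5.4)·(64.5 − 60) = 4.05.

DWL = 4.05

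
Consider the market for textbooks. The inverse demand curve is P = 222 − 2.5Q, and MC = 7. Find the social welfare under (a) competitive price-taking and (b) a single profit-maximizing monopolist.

Competition: TS = 9245; Monopoly: TS = 6933.75

Perfect competition: P = MC = 7, so 222 − 2.5Q = 7 and Q = 86.
CS = ½·(222 − 7)·86 = 9245; PS = (7 − 7)·86 = 0; TS = 9245.
The monopolist equates marginal revenue to marginal cost: 222 − 5Q = 7, so Q = 43. From demand, P = 114.5.
CS = ½·(222 − 114.5)·43 = 2311.25; PS = (114.5 − 7)·43 = 4622.5; TS = 6933.75.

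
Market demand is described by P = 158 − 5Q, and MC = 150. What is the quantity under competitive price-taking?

Perfect competition: P = MC = 150, so 158 − 5Q = 150 and Q = 1.6.

Q = 1.6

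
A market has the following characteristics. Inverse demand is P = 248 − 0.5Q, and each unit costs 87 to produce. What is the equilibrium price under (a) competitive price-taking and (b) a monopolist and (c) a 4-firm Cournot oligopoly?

Perfect competition: P = MC = 87, so 248 − 0.5Q = 87 and Q = 322.
Monopoly sets MR = MC: 248 − Q = 87 ⇒ Q = 161, P = 248 − 0.5·161 = 167.5.
Cournot with 4 identical firms: the symmetric best-response condition is 248 − 2.5q = 87. Each firm produces q = 64.4, total output Q = 257.6, price P = 119.2.

Competition: P = 87; Monopoly: P = 167.5; Cournot: P = 119.2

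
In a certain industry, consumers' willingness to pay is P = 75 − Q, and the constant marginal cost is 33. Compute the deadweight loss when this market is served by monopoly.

Perfect competition: P = MC = 33, so 75 − Q = 33 and Q = 42.
A monopolist chooses Q where MR = MC. MR = 75 − 2Q; setting this equal to 33 gives Q = 21 and P = 54.
DWL is the triangle between Q = 21 and Q = 42: ½·(42 − 21)·(54 − 33) = 220.5.

DWL = 220.5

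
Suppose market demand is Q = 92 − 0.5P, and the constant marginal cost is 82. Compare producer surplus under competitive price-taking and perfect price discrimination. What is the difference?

PS rises by 2601

Inverting demand: P = 184 − 2Q.
Under competition P = MC = 82, so Q = (184 − 82)/2 = 51.
PS = (82 − 82)·51 = 0.
A perfectly discriminating monopolist sells every unit with P(Q) ≥ MC(Q), so output equals the competitive quantity Q = 51. Each buyer pays their reservation price, so CS = 0 and the firm captures all surplus.
PS = ½·(184 − 82)·51 = 2601.
Change in producer surplus: 2601 − 0 = 2601.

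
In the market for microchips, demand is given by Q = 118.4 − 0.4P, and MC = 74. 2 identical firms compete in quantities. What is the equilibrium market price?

P = 148

Inverting demand: P = 296 − 2.5Q.
With 2 symmetric Cournot firms, each firm's FOC gives 296 − 7.5q = 74, so q = 29.6, Q = 2·29.6 = 59.2, and P = 148.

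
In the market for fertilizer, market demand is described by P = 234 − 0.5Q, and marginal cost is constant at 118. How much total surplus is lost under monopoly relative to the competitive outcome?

Perfect competition: P = MC = 118, so 234 − 0.5Q = 118 and Q = 232.
Monopoly sets MR = MC: 234 − Q = 118 ⇒ Q = 116, P = 234 − 0.5·116 = 176.
DWL is the triangle between Q = 116 and Q = 232: ½·(232 − 116)·(176 − 118) = 3364.

DWL = 3364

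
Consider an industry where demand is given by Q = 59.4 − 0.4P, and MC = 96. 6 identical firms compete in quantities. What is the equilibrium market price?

P = 103.5

Inverting demand: P = 148.5 − 2.5Q.
With 6 symmetric Cournot firms, each firm's FOC gives 148.5 − 17.5q = 96, so q = 3, Q = 6·3 = 18, and P = 103.5.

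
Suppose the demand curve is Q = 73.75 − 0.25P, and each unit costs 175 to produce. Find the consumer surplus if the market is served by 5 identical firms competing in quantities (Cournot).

CS = 1250

Inverting demand: P = 295 − 4Q.
In a 5-firm Cournot equilibrium, symmetry and the first-order condition give q = (295 − 175)/(24) = 5. So Q = 25 and P = 195.
CS = ½·(295 − 195)·25 = 1250.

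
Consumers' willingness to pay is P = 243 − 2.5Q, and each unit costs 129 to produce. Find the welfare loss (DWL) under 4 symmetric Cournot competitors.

Under competition P = MC = 129, so Q = (243 − 129)/2.5 = 45.6.
Cournot with 4 identical firms: the symmetric best-response condition is 243 − 12.5q = 129. Each firm produces q = 9.12, total output Q = 36.48, price P = 151.8.
DWL is the triangle between Q = 36.48 and Q = 45.6: ½·(45.6 − 36.48)·(151.8 − 129) = 103.968.

DWL = 103.968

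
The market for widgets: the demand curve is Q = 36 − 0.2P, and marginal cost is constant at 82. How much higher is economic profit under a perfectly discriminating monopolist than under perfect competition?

Economic profit rises by 960.4

Inverting demand: P = 180 − 5Q.
Competitive firms price at marginal cost: P = 82, giving Q = 19.6.
Profit = (82 − 82)·19.6 = 0.
Under first-degree price discrimination the firm charges each unit its demand price and produces up to where P = MC, i.e. Q = 19.6. Consumer surplus is zero; producer surplus equals total surplus.
PS equals the full surplus area, 960.4. Profit = 960.4 = 960.4.
Change in economic profit: 960.4 − 0 = 960.4.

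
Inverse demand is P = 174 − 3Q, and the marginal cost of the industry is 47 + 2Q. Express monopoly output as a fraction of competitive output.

Q_m/Q_c = 0.625

Monopoly sets MR = MC: 174 − 6Q = 47 + 2Q ⇒ Q = 15.875, P = 174 − 3·15.875 = 126.375.
Under competition P = MC: 174 − 3Q = 47 + 2Q ⇒ Q = 25.4, P = 97.8.
Ratio Q_m/Q_c = 15.875/25.4 = 0.625.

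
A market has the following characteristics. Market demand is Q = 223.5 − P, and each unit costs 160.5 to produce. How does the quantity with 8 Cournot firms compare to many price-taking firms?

Inverting demand: P = 223.5 − Q.
In a 8-firm Cournot equilibrium, symmetry and the first-order condition give q = (223.5 − 160.5)/(9) = 7. So Q = 56 and P = 167.5.
Competitive firms price at marginal cost: P = 160.5, giving Q = 63.

Cournot: Q = 56; Competition: Q = 63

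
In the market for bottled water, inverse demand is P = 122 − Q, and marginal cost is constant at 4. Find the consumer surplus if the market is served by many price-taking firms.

Perfect competition: P = MC = 4, so 122 − Q = 4 and Q = 118.
CS = ½·(122 − 4)·118 = 6962.

CS = 6962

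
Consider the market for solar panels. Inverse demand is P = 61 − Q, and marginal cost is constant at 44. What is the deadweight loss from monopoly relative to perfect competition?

Under competition P = MC = 44, so Q = (61 − 44)/1 = 17.
Monopoly sets MR = MC: 61 − 2Q = 44 ⇒ Q = 8.5, P = 61 − 8.5 = 52.5.
DWL is the triangle between Q = 8.5 and Q = 17: ½·(17 − 8.5)·(52.5 − 44) = 36.125.

DWL = 36.125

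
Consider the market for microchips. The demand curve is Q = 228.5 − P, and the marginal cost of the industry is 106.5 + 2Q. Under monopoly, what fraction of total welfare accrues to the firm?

Inverting demand: P = 228.5 − Q.
The monopolist equates marginal revenue to marginal cost: 228.5 − 2Q = 106.5 + 2Q, so Q = 30.5. From demand, P = 198.
CS = ½·(228.5 − 198)·30.5 = 465.125.
PS = P·Q − VC(Q) = 198·30.5 − (106.5·30.5 + ½·2·30.5²) = 1860.5.
Share captured = PS/TS = 1860.5/2325.625 = 0.8.

PS/TS = 0.8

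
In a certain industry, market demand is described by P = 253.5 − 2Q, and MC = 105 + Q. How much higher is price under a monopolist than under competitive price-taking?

Competitive equilibrium sets price equal to marginal cost: 253.5 − 2Q = 105 + Q, so Q = 49.5 and P = 154.5.
A monopolist chooses Q where MR = MC. MR = 253.5 − 4Q; setting this equal to 105 + Q gives Q = 29.7 and P = 194.1.
Change in price: 194.1 − 154.5 = 39.6.

P rises by 39.6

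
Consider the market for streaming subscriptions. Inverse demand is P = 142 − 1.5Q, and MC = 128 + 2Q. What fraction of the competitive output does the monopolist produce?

The monopolist equates marginal revenue to marginal cost: 142 − 3Q = 128 + 2Q, so Q = 2.8. From demand, P = 137.8.
Under competition P = MC: 142 − 1.5Q = 128 + 2Q ⇒ Q = 4, P = 136.
Ratio Q_m/Q_c = 2.8/4 = 0.7.

Q_m/Q_c = 0.7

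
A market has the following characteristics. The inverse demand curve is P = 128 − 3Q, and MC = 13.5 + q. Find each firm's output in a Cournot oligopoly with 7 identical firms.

q_i = 4.58

Cournot with 7 identical firms: the symmetric best-response condition is 128 − 24q = 13.5 + q. Each firm produces q = 4.58, total output Q = 32.06, price P = 31.82.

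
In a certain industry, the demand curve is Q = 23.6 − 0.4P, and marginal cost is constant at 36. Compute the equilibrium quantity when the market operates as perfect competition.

Inverting demand: P = 59 − 2.5Q.
Under competition P = MC = 36, so Q = (59 − 36)/2.5 = 9.2.

Q = 9.2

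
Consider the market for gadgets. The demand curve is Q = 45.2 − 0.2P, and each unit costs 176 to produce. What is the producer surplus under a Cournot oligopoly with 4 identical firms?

Inverting demand: P = 226 − 5Q.
Cournot with 4 identical firms: the symmetric best-response condition is 226 − 25q = 176. Each firm produces q = 2, total output Q = 8, price P = 186.
PS = (186 − 176)·8 = 80.

PS = 80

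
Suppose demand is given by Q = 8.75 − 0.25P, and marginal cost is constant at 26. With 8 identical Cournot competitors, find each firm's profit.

Inverting demand: P = 35 − 4Q.
In a 8-firm Cournot equilibrium, symmetry and the first-order condition give q = (35 − 26)/(36) = 0.25. So Q = 2 and P = 27.
Each firm's profit = (27 − 26)·0.25 = 0.25.

π_i = 0.25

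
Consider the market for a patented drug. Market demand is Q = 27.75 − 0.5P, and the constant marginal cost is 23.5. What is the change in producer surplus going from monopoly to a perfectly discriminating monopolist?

Inverting demand: P = 55.5 − 2Q.
The monopolist equates marginal revenue to marginal cost: 55.5 − 4Q = 23.5, so Q = 8. From demand, P = 39.5.
PS = (39.5 − 23.5)·8 = 128.
Under first-degree price discrimination the firm charges each unit its demand price and produces up to where P = MC, i.e. Q = 16. Consumer surplus is zero; producer surplus equals total surplus.
PS = ½·(55.5 − 23.5)·16 = 256.
Change in producer surplus: 256 − 128 = 128.

PS rises by 128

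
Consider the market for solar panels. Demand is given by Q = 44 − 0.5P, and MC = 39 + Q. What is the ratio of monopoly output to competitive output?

Inverting demand: P = 88 − 2Q.
Monopoly sets MR = MC: 88 − 4Q = 39 + Q ⇒ Q = 9.8, P = 88 − 2·9.8 = 68.4.
Competitive equilibrium sets price equal to marginal cost: 88 − 2Q = 39 + Q, so Q = 49/3 and P = 166/3.
Ratio Q_m/Q_c = 9.8/(49/3) = 0.6.

Q_m/Q_c = 0.6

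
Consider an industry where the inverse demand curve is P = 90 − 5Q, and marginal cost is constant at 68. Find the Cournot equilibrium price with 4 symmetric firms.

Cournot with 4 identical firms: the symmetric best-response condition is 90 − 25q = 68. Each firm produces q = 0.88, total output Q = 3.52, price P = 72.4.

P = 72.4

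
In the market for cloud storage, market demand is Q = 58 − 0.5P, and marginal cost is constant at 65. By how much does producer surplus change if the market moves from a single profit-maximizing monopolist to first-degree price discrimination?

Inverting demand: P = 116 − 2Q.
The monopolist equates marginal revenue to marginal cost: 116 − 4Q = 65, so Q = 12.75. From demand, P = 90.5.
PS = (90.5 − 65)·12.75 = 325.125.
Under first-degree price discrimination the firm charges each unit its demand price and produces up to where P = MC, i.e. Q = 25.5. Consumer surplus is zero; producer surplus equals total surplus.
PS = ½·(116 − 65)·25.5 = 650.25.
Change in producer surplus: 650.25 − 325.125 = 325.125.

PS rises by 325.125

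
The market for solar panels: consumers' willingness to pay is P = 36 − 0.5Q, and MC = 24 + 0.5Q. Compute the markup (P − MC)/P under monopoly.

Lerner index = 0.125

The monopolist equates marginal revenue to marginal cost: 36 − Q = 24 + 0.5Q, so Q = 8. From demand, P = 32.
Lerner index = (P − MC)/P = (32 − 28)/32 = 0.125.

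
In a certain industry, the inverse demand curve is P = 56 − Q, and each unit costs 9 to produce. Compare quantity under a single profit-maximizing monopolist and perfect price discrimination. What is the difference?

Monopoly sets MR = MC: 56 − 2Q = 9 ⇒ Q = 23.5, P = 56 − 23.5 = 32.5.
Under first-degree price discrimination the firm charges each unit its demand price and produces up to where P = MC, i.e. Q = 47. Consumer surplus is zero; producer surplus equals total surplus.
Change in quantity: 47 − 23.5 = 23.5.

Quantity rises by 23.5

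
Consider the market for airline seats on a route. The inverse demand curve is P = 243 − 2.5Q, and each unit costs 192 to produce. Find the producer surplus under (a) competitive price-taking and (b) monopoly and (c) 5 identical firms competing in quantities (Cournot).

Perfect competition: P = MC = 192, so 243 − 2.5Q = 192 and Q = 20.4.
PS = (192 − 192)·20.4 = 0.
A monopolist chooses Q where MR = MC. MR = 243 − 5Q; setting this equal to 192 gives Q = 10.2 and P = 217.5.
PS = (217.5 − 192)·10.2 = 260.1.
In a 5-firm Cournot equilibrium, symmetry and the first-order condition give q = (243 − 192)/(15) = 3.4. So Q = 17 and P = 200.5.
PS = (200.5 − 192)·17 = 144.5.

Competition: PS = 0; Monopoly: PS = 260.1; Cournot: PS = 144.5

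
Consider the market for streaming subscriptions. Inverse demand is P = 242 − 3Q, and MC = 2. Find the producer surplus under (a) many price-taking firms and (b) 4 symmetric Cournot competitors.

Competitive firms price at marginal cost: P = 2, giving Q = 80.
PS = (2 − 2)·80 = 0.
With 4 symmetric Cournot firms, each firm's FOC gives 242 − 15q = 2, so q = 16, Q = 4·16 = 64, and P = 50.
PS = (50 − 2)·64 = 3072.

Competition: PS = 0; Cournot: PS = 3072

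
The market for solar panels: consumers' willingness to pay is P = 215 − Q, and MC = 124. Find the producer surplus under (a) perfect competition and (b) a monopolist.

Competition: PS = 0; Monopoly: PS = 2070.25

Perfect competition: P = MC = 124, so 215 − Q = 124 and Q = 91.
PS = (124 − 124)·91 = 0.
The monopolist equates marginal revenue to marginal cost: 215 − 2Q = 124, so Q = 45.5. From demand, P = 169.5.
PS = (169.5 − 124)·45.5 = 2070.25.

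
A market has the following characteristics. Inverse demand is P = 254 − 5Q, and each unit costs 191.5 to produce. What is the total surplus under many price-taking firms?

Perfect competition: P = MC = 191.5, so 254 − 5Q = 191.5 and Q = 12.5.
CS = ½·(254 − 191.5)·12.5 = 390.625; PS = (191.5 − 191.5)·12.5 = 0; TS = 390.625.

TS = 390.625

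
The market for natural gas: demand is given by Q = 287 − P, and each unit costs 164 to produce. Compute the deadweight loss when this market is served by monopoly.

DWL = 1891.125

Inverting demand: P = 287 − Q.
Under competition P = MC = 164, so Q = (287 − 164)/1 = 123.
Monopoly sets MR = MC: 287 − 2Q = 164 ⇒ Q = 61.5, P = 287 − 61.5 = 225.5.
DWL is the triangle between Q = 61.5 and Q = 123: ½·(123 − 61.5)·(225.5 − 164) = 1891.125.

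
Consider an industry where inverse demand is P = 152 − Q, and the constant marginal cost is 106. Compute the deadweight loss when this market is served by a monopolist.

DWL = 264.5

Under competition P = MC = 106, so Q = (152 − 106)/1 = 46.
The monopolist equates marginal revenue to marginal cost: 152 − 2Q = 106, so Q = 23. From demand, P = 129.
DWL is the triangle between Q = 23 and Q = 46: ½·(46 − 23)·(129 − 106) = 264.5.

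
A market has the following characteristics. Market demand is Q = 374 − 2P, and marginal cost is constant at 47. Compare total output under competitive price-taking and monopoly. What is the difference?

Inverting demand: P = 187 − 0.5Q.
Under competition P = MC = 47, so Q = (187 − 47)/0.5 = 280.
A monopolist chooses Q where MR = MC. MR = 187 − Q; setting this equal to 47 gives Q = 140 and P = 117.
Change in total output: 140 − 280 = −140.

Q falls by 140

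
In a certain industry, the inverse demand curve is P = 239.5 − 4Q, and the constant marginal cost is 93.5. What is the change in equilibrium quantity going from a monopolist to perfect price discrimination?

Monopoly sets MR = MC: 239.5 − 8Q = 93.5 ⇒ Q = 18.25, P = 239.5 − 4·18.25 = 166.5.
A perfectly discriminating monopolist sells every unit with P(Q) ≥ MC(Q), so output equals the competitive quantity Q = 36.5. Each buyer pays their reservation price, so CS = 0 and the firm captures all surplus.
Change in equilibrium quantity: 36.5 − 18.25 = 18.25.

Equilibrium quantity rises by 18.25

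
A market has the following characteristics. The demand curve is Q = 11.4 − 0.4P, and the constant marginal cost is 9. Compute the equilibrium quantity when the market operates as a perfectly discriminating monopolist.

Inverting demand: P = 28.5 − 2.5Q.
A perfectly discriminating monopolist sells every unit with P(Q) ≥ MC(Q), so output equals the competitive quantity Q = 7.8. Each buyer pays their reservation price, so CS = 0 and the firm captures all surplus.

Q = 7.8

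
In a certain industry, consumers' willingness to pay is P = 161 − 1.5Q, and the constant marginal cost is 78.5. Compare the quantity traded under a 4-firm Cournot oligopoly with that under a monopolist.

Cournot with 4 identical firms: the symmetric best-response condition is 161 − 7.5q = 78.5. Each firm produces q = 11, total output Q = 44, price P = 95.
Monopoly sets MR = MC: 161 − 3Q = 78.5 ⇒ Q = 27.5, P = 161 − 1.5·27.5 = 119.75.

Cournot: Q = 44; Monopoly: Q = 27.5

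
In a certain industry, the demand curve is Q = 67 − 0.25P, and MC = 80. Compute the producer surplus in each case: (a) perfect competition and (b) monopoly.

Competition: PS = 0; Monopoly: PS = 2209

Inverting demand: P = 268 − 4Q.
Under competition P = MC = 80, so Q = (268 − 80)/4 = 47.
PS = (80 − 80)·47 = 0.
A monopolist chooses Q where MR = MC. MR = 268 − 8Q; setting this equal to 80 gives Q = 23.5 and P = 174.
PS = (174 − 80)·23.5 = 2209.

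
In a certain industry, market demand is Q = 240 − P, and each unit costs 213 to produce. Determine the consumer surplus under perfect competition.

CS = 364.5

Inverting demand: P = 240 − Q.
Competitive firms price at marginal cost: P = 213, giving Q = 27.
CS = ½·(240 − 213)·27 = 364.5.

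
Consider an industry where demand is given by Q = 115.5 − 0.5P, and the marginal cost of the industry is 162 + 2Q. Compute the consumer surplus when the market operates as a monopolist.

Inverting demand: P = 231 − 2Q.
The monopolist equates marginal revenue to marginal cost: 231 − 4Q = 162 + 2Q, so Q = 11.5. From demand, P = 208.
CS = ½·(231 − 208)·11.5 = 132.25.

CS = 132.25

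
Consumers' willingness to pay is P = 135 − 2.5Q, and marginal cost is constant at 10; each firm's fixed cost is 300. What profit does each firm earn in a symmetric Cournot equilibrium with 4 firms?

In a 4-firm Cournot equilibrium, symmetry and the first-order condition give q = (135 − 10)/(12.5) = 10. So Q = 40 and P = 35.
Each firm's profit = (35 − 10)·10 − 300 = −50.

π_i = −50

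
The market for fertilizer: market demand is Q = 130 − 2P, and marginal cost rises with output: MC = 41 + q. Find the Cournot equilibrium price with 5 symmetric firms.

Inverting demand: P = 65 − 0.5Q.
Cournot with 5 identical firms: the symmetric best-response condition is 65 − 3q = 41 + q. Each firm produces q = 6, total output Q = 30, price P = 50.

P = 50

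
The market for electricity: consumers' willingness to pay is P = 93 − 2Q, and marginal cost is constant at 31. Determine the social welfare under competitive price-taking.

TS = 961

Perfect competition: P = MC = 31, so 93 − 2Q = 31 and Q = 31.
CS = ½·(93 − 31)·31 = 961; PS = (31 − 31)·31 = 0; TS = 961.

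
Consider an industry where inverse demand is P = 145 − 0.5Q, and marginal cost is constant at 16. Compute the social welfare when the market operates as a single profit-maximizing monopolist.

The monopolist equates marginal revenue to marginal cost: 145 − Q = 16, so Q = 129. From demand, P = 80.5.
CS = ½·(145 − 80.5)·129 = 4160.25; PS = (80.5 − 16)·129 = 8320.5; TS = 12480.75.

TS = 12480.75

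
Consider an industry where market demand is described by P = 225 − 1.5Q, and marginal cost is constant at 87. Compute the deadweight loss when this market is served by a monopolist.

Competitive firms price at marginal cost: P = 87, giving Q = 92.
The monopolist equates marginal revenue to marginal cost: 225 − 3Q = 87, so Q = 46. From demand, P = 156.
DWL is the triangle between Q = 46 and Q = 92: ½·(92 − 46)·(156 − 87) = 1587.

DWL = 1587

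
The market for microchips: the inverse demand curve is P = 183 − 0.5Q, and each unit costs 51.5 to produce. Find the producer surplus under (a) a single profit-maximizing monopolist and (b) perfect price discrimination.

Monopoly: PS = 8646.125; Perfect PD: PS = 17292.25

The monopolist equates marginal revenue to marginal cost: 183 − Q = 51.5, so Q = 131.5. From demand, P = 117.25.
PS = (117.25 − 51.5)·131.5 = 8646.125.
With perfect price discrimination, output is the efficient level Q = 263 (where demand meets MC), but every buyer pays their willingness to pay: CS = 0 and PS = total surplus.
PS = ½·(183 − 51.5)·263 = 17292.25.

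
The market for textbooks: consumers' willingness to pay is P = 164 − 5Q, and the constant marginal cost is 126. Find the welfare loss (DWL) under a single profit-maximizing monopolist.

DWL = 36.1

Under competition P = MC = 126, so Q = (164 − 126)/5 = 7.6.
Monopoly sets MR = MC: 164 − 10Q = 126 ⇒ Q = 3.8, P = 164 − 5·3.8 = 145.
DWL is the triangle between Q = 3.8 and Q = 7.6: ½·(7.6 − 3.8)·(145 − 126) = 36.1.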